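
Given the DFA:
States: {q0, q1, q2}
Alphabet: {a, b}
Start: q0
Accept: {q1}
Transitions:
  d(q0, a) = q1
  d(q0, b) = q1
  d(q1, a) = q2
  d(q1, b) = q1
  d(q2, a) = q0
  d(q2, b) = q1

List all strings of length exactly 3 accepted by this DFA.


All strings of length 3: 8 total
Accepted: 4

"aab", "abb", "bab", "bbb"


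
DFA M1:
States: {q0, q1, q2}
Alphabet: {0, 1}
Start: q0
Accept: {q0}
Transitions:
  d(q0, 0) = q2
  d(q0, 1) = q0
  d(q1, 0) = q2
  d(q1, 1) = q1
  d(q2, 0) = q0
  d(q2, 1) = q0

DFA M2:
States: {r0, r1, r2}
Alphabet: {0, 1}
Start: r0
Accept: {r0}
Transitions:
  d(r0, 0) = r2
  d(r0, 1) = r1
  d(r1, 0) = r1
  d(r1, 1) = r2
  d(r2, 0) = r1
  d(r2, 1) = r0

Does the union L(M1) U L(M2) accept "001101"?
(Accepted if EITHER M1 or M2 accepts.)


M1: final=q0 accepted=True
M2: final=r0 accepted=True

Yes, union accepts


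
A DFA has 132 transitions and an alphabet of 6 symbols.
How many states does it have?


Each state has exactly one transition per symbol.
states = transitions / |alphabet| = 132 / 6 = 22

22


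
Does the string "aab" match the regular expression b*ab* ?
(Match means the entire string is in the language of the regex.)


|string| = 3; first = 'a'; last = 'b'

No, "aab" does not match b*ab*


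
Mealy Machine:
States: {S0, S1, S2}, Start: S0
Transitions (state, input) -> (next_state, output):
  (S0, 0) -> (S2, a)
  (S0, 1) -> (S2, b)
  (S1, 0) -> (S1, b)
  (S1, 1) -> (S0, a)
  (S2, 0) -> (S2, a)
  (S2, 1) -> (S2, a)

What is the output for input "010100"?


Step-by-step:
  (S0, 0) -> (S2, a)
  (S2, 1) -> (S2, a)
  (S2, 0) -> (S2, a)
  (S2, 1) -> (S2, a)
  (S2, 0) -> (S2, a)
  (S2, 0) -> (S2, a)

"aaaaaa"


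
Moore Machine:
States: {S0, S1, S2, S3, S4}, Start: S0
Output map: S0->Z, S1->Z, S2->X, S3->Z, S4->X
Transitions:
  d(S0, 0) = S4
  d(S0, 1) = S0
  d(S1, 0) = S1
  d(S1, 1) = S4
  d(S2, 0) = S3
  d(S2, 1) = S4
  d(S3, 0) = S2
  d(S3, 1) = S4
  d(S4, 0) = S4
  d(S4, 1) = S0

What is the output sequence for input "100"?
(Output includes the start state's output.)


Start: S0 (output Z)
  --1--> S0 (output Z)
  --0--> S4 (output X)
  --0--> S4 (output X)

"ZZXX"


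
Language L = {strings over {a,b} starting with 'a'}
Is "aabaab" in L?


first symbol = 'a'

Yes, "aabaab" is in L


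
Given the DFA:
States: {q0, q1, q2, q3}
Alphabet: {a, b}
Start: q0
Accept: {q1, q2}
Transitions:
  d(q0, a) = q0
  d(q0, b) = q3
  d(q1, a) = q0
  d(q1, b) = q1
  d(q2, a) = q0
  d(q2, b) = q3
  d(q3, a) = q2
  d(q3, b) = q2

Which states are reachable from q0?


BFS from q0:
  layer 0: {q0}
  layer 1: {q3}
  layer 2: {q2}

{q0, q2, q3}


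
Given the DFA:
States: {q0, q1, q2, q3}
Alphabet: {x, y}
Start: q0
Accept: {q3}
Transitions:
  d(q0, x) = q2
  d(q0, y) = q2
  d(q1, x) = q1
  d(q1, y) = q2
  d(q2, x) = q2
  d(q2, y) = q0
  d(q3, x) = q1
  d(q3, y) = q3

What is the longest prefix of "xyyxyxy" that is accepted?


Run the DFA, marking each prefix where the state is accepting:
  "" -> q0 [reject]
  "x" -> q2 [reject]
  "xy" -> q0 [reject]
  "xyy" -> q2 [reject]
  "xyyx" -> q2 [reject]
  "xyyxy" -> q0 [reject]
  "xyyxyx" -> q2 [reject]
  "xyyxyxy" -> q0 [reject]

No prefix is accepted


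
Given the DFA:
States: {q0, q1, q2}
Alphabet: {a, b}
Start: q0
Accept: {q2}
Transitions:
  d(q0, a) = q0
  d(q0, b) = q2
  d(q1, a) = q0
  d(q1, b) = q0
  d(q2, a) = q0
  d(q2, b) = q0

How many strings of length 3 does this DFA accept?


Enumerating all length-3 strings:
  "aaa" -> q0 [reject]
  "aab" -> q2 [accept]
  "aba" -> q0 [reject]
  "abb" -> q0 [reject]
  "baa" -> q0 [reject]
  "bab" -> q2 [accept]
  "bba" -> q0 [reject]
  "bbb" -> q2 [accept]

3 out of 8


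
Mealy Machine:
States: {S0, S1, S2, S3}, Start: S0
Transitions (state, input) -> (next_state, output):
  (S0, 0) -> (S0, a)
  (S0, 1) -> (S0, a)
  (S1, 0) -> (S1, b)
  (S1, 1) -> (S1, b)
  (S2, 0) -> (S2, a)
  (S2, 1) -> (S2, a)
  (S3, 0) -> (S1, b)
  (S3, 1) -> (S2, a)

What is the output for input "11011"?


Step-by-step:
  (S0, 1) -> (S0, a)
  (S0, 1) -> (S0, a)
  (S0, 0) -> (S0, a)
  (S0, 1) -> (S0, a)
  (S0, 1) -> (S0, a)

"aaaaa"


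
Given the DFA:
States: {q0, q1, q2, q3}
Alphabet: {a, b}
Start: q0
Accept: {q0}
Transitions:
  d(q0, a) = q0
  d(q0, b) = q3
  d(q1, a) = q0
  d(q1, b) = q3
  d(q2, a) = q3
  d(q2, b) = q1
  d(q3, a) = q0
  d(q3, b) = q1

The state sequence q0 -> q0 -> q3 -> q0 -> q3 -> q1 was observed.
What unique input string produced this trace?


Trace back each transition to find the symbol:
  q0 --[a]--> q0
  q0 --[b]--> q3
  q3 --[a]--> q0
  q0 --[b]--> q3
  q3 --[b]--> q1

"ababb"


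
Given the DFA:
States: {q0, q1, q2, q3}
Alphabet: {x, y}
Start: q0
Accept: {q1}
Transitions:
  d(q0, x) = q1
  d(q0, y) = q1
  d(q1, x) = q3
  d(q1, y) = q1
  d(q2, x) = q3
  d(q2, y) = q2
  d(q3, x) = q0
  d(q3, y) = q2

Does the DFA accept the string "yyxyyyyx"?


Trace: q0 -> q1 -> q1 -> q3 -> q2 -> q2 -> q2 -> q2 -> q3
Final state: q3
Accept states: {q1}

No, rejected (final state q3 is not an accept state)


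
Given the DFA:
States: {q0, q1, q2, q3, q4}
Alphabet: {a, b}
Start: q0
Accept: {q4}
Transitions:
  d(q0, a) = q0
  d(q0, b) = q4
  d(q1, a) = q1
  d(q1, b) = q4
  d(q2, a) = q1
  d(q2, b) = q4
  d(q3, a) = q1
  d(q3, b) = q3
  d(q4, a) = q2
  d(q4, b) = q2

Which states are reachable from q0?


BFS from q0:
  layer 0: {q0}
  layer 1: {q4}
  layer 2: {q2}
  layer 3: {q1}

{q0, q1, q2, q4}


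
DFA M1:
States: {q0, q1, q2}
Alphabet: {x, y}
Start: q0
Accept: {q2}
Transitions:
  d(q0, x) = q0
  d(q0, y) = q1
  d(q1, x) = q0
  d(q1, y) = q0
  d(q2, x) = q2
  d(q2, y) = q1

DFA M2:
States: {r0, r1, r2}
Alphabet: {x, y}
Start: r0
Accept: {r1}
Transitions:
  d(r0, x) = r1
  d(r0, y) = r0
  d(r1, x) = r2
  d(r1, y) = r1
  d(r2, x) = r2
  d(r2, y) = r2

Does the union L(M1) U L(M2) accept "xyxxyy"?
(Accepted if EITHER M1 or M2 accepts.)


M1: final=q0 accepted=False
M2: final=r2 accepted=False

No, union rejects (neither accepts)


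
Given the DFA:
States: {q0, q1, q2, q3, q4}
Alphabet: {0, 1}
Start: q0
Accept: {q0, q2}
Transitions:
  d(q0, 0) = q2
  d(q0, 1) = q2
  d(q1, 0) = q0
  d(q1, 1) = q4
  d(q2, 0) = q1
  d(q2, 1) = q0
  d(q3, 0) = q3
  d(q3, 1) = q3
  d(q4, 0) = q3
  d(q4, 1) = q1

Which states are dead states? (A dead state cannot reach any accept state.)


Forward reachability from each state:
  q0 -> reaches accept state q0 (live)
  q1 -> reaches accept state q0 (live)
  q2 -> reaches accept state q0 (live)
  q3 -> reaches {q3}, no accept state (dead)
  q4 -> reaches accept state q0 (live)

{q3}


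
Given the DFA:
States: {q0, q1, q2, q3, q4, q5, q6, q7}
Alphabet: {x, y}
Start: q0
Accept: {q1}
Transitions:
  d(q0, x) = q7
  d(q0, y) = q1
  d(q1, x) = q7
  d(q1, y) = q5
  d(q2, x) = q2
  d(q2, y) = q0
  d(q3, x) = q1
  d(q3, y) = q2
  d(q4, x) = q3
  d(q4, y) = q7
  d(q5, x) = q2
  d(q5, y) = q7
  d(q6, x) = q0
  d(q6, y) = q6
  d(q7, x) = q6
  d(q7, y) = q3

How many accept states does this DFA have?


Accept states listed: {q1}
Counting: q1(1)

1


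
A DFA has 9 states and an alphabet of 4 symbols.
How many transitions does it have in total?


Each state has exactly one transition per symbol.
9 * 4 = 36

36


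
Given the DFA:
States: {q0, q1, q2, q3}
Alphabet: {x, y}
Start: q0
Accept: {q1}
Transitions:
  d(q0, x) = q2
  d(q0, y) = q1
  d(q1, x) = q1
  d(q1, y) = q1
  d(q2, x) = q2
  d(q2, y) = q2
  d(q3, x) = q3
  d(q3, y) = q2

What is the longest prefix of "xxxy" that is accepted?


Run the DFA, marking each prefix where the state is accepting:
  "" -> q0 [reject]
  "x" -> q2 [reject]
  "xx" -> q2 [reject]
  "xxx" -> q2 [reject]
  "xxxy" -> q2 [reject]

No prefix is accepted


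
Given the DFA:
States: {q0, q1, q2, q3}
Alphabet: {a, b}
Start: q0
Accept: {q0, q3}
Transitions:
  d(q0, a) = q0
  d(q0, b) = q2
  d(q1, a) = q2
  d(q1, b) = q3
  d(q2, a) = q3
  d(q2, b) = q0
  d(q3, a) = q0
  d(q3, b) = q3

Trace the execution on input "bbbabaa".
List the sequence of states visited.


Input: bbbabaa
d(q0, b) = q2
d(q2, b) = q0
d(q0, b) = q2
d(q2, a) = q3
d(q3, b) = q3
d(q3, a) = q0
d(q0, a) = q0


q0 -> q2 -> q0 -> q2 -> q3 -> q3 -> q0 -> q0


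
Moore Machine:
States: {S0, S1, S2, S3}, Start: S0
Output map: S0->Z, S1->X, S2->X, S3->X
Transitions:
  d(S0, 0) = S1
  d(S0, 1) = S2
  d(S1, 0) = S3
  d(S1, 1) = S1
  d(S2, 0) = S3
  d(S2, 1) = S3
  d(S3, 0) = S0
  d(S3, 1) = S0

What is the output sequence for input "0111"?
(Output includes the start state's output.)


Start: S0 (output Z)
  --0--> S1 (output X)
  --1--> S1 (output X)
  --1--> S1 (output X)
  --1--> S1 (output X)

"ZXXXX"


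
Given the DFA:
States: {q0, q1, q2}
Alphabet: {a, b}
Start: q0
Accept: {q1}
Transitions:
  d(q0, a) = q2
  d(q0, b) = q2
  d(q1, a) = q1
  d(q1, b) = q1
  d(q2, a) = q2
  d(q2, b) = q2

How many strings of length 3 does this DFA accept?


Enumerating all length-3 strings:
  "aaa" -> q2 [reject]
  "aab" -> q2 [reject]
  "aba" -> q2 [reject]
  "abb" -> q2 [reject]
  "baa" -> q2 [reject]
  "bab" -> q2 [reject]
  "bba" -> q2 [reject]
  "bbb" -> q2 [reject]

0 out of 8


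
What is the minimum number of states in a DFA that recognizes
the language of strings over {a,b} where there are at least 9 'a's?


States: count = 0, 1, ..., 8, and a final '>= 9' state.
Total: 9 + 1 = 10. Accept = '>= 9' state.

10


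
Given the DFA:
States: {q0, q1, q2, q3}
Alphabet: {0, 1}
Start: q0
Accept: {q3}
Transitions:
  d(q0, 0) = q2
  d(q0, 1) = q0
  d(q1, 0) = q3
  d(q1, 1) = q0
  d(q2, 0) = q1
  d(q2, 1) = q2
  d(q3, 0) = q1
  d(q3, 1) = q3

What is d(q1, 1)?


Looking up transition d(q1, 1)

q0


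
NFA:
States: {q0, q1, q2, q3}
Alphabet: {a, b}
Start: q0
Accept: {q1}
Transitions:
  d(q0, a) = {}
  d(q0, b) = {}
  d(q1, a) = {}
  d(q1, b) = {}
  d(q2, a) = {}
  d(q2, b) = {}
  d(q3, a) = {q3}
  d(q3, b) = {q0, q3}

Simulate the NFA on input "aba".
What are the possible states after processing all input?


Start: {q0}
  --a--> {}
  --b--> {}
  --a--> {}

{} (empty set, no valid transitions)


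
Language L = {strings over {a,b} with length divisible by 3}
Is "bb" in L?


length = 2; 2 mod 3 = 2

No, "bb" is not in L


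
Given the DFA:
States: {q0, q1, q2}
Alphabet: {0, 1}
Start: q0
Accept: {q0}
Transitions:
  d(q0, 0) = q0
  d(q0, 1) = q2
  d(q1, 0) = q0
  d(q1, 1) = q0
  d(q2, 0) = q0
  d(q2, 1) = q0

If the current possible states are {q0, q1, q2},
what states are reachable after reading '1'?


Apply transition on '1' from each current state:
  d(q0, 1) = q2
  d(q1, 1) = q0
  d(q2, 1) = q0

{q0, q2}


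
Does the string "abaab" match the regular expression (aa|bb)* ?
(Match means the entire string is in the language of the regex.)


|string| = 5; first = 'a'; last = 'b'

No, "abaab" does not match (aa|bb)*


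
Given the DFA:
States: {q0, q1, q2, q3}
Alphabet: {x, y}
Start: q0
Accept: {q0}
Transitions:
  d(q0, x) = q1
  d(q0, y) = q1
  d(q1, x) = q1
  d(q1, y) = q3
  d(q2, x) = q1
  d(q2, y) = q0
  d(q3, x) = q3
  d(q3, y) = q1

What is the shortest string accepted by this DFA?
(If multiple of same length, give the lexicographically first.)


BFS by string length (lex-first path to each state shown):
  len 0: q0<-""
Found accept state at length 0.

"" (empty string)


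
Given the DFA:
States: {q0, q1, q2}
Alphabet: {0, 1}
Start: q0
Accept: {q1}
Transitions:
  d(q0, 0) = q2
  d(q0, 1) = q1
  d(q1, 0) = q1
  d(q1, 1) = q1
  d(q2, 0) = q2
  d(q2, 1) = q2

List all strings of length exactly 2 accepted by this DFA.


All strings of length 2: 4 total
Accepted: 2

"10", "11"


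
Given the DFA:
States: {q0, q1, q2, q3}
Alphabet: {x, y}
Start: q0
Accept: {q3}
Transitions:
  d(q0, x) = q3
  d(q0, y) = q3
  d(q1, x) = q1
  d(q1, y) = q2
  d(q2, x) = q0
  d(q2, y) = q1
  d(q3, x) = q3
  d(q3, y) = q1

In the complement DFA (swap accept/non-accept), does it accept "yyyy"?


Trace: q0 -> q3 -> q1 -> q2 -> q1
Final: q1
Original accept: {q3}
Complement: q1 is not in original accept

Yes, complement accepts (original rejects)


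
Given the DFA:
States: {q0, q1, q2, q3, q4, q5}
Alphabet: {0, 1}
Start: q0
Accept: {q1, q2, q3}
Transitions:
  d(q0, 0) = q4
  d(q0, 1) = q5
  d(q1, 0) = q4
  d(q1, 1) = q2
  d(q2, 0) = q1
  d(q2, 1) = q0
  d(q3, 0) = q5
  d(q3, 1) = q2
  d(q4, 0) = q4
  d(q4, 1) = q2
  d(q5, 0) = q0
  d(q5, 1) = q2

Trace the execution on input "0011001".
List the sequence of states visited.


Input: 0011001
d(q0, 0) = q4
d(q4, 0) = q4
d(q4, 1) = q2
d(q2, 1) = q0
d(q0, 0) = q4
d(q4, 0) = q4
d(q4, 1) = q2


q0 -> q4 -> q4 -> q2 -> q0 -> q4 -> q4 -> q2


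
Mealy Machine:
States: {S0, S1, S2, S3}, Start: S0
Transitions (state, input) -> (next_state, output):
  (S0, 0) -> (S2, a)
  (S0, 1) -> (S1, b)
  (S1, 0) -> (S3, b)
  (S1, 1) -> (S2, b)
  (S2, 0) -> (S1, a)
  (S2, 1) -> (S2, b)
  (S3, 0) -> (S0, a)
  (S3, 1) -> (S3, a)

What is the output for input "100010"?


Step-by-step:
  (S0, 1) -> (S1, b)
  (S1, 0) -> (S3, b)
  (S3, 0) -> (S0, a)
  (S0, 0) -> (S2, a)
  (S2, 1) -> (S2, b)
  (S2, 0) -> (S1, a)

"bbaaba"


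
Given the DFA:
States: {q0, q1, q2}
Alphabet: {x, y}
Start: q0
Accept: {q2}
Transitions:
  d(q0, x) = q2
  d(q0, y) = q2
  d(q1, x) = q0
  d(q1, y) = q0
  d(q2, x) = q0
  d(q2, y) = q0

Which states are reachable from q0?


BFS from q0:
  layer 0: {q0}
  layer 1: {q2}

{q0, q2}


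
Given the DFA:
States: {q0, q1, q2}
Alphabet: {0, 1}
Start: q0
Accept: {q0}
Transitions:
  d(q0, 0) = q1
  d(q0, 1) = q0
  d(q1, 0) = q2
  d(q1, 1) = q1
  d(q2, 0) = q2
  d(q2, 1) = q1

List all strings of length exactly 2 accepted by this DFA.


All strings of length 2: 4 total
Accepted: 1

"11"


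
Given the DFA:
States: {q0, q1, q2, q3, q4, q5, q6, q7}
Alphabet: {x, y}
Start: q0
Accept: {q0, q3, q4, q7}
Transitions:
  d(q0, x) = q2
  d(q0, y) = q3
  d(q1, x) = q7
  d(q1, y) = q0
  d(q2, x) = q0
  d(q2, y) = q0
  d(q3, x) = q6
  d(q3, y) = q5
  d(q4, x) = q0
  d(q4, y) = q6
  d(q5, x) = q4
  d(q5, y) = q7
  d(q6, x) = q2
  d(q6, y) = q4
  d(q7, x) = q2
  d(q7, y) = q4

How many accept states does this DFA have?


Accept states listed: {q0, q3, q4, q7}
Counting: q0(1) q3(2) q4(3) q7(4)

4


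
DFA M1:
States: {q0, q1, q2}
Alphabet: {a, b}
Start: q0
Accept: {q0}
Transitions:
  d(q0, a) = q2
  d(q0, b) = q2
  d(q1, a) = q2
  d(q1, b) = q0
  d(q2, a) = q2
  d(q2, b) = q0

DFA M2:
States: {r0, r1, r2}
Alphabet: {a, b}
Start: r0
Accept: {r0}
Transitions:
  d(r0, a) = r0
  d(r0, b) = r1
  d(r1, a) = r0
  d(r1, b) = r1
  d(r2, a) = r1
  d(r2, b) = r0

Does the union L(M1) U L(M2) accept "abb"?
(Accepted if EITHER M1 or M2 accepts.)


M1: final=q2 accepted=False
M2: final=r1 accepted=False

No, union rejects (neither accepts)


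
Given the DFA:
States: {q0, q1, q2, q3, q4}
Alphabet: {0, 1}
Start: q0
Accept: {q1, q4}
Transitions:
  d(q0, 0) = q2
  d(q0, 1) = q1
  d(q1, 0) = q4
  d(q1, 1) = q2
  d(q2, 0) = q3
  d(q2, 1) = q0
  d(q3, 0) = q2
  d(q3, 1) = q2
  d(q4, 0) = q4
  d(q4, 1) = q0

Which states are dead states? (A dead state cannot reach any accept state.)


Forward reachability from each state:
  q0 -> reaches accept state q1 (live)
  q1 -> reaches accept state q1 (live)
  q2 -> reaches accept state q1 (live)
  q3 -> reaches accept state q1 (live)
  q4 -> reaches accept state q1 (live)

None (all states can reach an accept state)


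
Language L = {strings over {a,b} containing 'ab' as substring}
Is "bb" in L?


'ab' does not occur

No, "bb" is not in L


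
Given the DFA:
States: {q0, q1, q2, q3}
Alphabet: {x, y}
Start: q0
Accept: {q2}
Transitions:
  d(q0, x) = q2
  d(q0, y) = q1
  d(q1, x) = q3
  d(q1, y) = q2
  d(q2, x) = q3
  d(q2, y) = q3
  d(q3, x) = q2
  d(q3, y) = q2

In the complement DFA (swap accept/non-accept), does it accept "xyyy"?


Trace: q0 -> q2 -> q3 -> q2 -> q3
Final: q3
Original accept: {q2}
Complement: q3 is not in original accept

Yes, complement accepts (original rejects)


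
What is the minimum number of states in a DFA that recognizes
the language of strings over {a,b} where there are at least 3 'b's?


States: count = 0, 1, ..., 2, and a final '>= 3' state.
Total: 3 + 1 = 4. Accept = '>= 3' state.

4


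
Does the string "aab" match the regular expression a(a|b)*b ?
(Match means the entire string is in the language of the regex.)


|string| = 3; first = 'a'; last = 'b'

Yes, "aab" matches a(a|b)*b


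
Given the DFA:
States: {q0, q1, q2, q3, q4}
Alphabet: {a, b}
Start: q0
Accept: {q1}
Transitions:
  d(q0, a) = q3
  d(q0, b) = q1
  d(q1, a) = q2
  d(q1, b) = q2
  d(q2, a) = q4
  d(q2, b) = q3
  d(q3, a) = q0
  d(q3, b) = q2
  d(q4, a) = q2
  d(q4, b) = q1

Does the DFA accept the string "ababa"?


Trace: q0 -> q3 -> q2 -> q4 -> q1 -> q2
Final state: q2
Accept states: {q1}

No, rejected (final state q2 is not an accept state)


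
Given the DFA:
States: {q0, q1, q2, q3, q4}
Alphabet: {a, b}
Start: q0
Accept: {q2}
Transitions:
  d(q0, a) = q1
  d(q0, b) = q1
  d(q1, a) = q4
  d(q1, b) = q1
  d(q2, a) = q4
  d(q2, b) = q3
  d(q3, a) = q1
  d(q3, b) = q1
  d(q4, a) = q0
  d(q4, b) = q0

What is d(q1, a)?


Looking up transition d(q1, a)

q4


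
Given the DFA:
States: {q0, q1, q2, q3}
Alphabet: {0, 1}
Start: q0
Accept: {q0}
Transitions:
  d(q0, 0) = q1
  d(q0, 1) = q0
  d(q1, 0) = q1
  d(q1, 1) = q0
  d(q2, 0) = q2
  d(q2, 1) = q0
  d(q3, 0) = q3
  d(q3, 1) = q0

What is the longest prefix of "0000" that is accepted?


Run the DFA, marking each prefix where the state is accepting:
  "" -> q0 [accept]
  "0" -> q1 [reject]
  "00" -> q1 [reject]
  "000" -> q1 [reject]
  "0000" -> q1 [reject]

""


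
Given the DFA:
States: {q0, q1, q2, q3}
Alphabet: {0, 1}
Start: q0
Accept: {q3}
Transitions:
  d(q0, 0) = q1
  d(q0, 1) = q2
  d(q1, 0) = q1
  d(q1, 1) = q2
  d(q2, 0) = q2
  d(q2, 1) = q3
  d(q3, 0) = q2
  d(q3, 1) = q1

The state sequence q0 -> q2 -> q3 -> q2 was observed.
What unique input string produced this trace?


Trace back each transition to find the symbol:
  q0 --[1]--> q2
  q2 --[1]--> q3
  q3 --[0]--> q2

"110"


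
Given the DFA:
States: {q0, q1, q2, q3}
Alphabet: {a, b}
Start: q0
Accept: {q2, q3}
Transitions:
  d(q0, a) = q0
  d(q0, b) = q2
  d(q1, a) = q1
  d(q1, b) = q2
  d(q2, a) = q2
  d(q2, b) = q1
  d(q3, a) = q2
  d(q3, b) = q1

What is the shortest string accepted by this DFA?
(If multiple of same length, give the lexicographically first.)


BFS by string length (lex-first path to each state shown):
  len 0: q0<-""
  len 1: q0<-"a", q2<-"b"
Found accept state at length 1.

"b"


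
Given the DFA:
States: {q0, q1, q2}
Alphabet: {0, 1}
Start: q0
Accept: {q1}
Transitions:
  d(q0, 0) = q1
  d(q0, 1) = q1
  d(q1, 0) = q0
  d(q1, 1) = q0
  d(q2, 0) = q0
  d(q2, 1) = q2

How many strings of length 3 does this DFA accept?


Enumerating all length-3 strings:
  "000" -> q1 [accept]
  "001" -> q1 [accept]
  "010" -> q1 [accept]
  "011" -> q1 [accept]
  "100" -> q1 [accept]
  "101" -> q1 [accept]
  "110" -> q1 [accept]
  "111" -> q1 [accept]

8 out of 8


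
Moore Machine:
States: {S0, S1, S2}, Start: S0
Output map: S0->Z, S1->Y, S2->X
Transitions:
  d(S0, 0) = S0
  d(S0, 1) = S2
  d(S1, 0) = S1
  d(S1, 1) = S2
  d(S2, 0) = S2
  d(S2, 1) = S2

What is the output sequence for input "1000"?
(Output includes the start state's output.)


Start: S0 (output Z)
  --1--> S2 (output X)
  --0--> S2 (output X)
  --0--> S2 (output X)
  --0--> S2 (output X)

"ZXXXX"


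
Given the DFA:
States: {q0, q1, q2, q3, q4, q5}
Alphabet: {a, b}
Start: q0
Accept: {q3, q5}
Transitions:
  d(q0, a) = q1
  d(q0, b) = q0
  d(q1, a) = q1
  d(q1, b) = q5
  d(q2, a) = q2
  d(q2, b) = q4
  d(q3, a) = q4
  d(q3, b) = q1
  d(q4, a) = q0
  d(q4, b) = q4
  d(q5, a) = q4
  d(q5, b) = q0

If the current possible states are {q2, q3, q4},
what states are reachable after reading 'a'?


Apply transition on 'a' from each current state:
  d(q2, a) = q2
  d(q3, a) = q4
  d(q4, a) = q0

{q0, q2, q4}


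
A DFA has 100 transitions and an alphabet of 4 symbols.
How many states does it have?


Each state has exactly one transition per symbol.
states = transitions / |alphabet| = 100 / 4 = 25

25


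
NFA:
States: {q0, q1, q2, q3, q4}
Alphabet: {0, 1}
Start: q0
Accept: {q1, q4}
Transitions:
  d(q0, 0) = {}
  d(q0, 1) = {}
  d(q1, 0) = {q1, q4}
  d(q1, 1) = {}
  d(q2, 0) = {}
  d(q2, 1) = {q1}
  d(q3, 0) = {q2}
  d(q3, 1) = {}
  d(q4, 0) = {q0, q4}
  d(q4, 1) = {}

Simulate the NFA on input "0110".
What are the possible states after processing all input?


Start: {q0}
  --0--> {}
  --1--> {}
  --1--> {}
  --0--> {}

{} (empty set, no valid transitions)


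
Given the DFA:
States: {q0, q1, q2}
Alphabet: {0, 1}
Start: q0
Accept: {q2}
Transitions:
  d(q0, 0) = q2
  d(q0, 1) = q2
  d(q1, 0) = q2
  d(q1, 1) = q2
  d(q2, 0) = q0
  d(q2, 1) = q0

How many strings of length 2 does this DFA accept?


Enumerating all length-2 strings:
  "00" -> q0 [reject]
  "01" -> q0 [reject]
  "10" -> q0 [reject]
  "11" -> q0 [reject]

0 out of 4


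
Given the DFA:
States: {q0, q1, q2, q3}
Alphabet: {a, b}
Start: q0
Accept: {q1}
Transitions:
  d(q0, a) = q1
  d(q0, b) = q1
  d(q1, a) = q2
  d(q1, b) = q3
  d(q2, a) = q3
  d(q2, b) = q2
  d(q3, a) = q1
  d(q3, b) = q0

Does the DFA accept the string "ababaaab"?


Trace: q0 -> q1 -> q3 -> q1 -> q3 -> q1 -> q2 -> q3 -> q0
Final state: q0
Accept states: {q1}

No, rejected (final state q0 is not an accept state)


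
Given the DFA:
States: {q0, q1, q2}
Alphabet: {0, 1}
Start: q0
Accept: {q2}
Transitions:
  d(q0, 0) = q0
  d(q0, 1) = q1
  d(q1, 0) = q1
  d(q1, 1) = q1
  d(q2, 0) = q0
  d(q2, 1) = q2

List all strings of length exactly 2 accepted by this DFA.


All strings of length 2: 4 total
Accepted: 0

None


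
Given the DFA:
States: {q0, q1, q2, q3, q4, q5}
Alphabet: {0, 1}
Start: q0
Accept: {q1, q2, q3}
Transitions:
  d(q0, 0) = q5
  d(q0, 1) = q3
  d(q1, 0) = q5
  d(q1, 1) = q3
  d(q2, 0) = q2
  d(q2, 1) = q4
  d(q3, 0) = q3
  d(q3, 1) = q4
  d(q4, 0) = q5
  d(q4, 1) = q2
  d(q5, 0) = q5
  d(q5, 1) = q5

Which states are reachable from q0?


BFS from q0:
  layer 0: {q0}
  layer 1: {q3, q5}
  layer 2: {q4}
  layer 3: {q2}

{q0, q2, q3, q4, q5}


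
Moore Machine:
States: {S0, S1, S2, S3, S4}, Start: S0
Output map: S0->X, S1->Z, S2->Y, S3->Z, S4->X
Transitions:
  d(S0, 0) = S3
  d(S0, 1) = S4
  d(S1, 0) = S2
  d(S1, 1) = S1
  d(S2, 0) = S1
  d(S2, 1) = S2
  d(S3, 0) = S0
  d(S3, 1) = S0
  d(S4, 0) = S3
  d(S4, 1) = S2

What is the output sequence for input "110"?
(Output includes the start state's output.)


Start: S0 (output X)
  --1--> S4 (output X)
  --1--> S2 (output Y)
  --0--> S1 (output Z)

"XXYZ"


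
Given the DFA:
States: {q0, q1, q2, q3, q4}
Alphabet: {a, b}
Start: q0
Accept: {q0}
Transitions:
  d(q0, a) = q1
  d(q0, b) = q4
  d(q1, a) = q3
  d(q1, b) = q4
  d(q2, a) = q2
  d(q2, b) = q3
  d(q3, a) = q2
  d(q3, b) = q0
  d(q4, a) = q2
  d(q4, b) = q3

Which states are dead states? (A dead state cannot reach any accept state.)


Forward reachability from each state:
  q0 -> reaches accept state q0 (live)
  q1 -> reaches accept state q0 (live)
  q2 -> reaches accept state q0 (live)
  q3 -> reaches accept state q0 (live)
  q4 -> reaches accept state q0 (live)

None (all states can reach an accept state)


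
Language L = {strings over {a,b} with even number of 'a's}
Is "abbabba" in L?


count('a') = 3; 3 mod 2 = 1

No, "abbabba" is not in L


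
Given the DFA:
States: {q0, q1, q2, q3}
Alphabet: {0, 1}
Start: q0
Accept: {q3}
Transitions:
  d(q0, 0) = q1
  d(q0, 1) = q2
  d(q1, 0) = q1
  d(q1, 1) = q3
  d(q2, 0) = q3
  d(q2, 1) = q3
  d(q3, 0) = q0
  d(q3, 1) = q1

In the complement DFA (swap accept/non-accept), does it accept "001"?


Trace: q0 -> q1 -> q1 -> q3
Final: q3
Original accept: {q3}
Complement: q3 is in original accept

No, complement rejects (original accepts)


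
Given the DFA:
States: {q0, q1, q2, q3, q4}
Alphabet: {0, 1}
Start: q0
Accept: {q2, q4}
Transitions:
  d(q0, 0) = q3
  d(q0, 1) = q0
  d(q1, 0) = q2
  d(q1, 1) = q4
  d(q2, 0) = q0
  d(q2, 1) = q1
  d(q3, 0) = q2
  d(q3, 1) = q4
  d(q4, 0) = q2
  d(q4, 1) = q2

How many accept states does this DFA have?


Accept states listed: {q2, q4}
Counting: q2(1) q4(2)

2


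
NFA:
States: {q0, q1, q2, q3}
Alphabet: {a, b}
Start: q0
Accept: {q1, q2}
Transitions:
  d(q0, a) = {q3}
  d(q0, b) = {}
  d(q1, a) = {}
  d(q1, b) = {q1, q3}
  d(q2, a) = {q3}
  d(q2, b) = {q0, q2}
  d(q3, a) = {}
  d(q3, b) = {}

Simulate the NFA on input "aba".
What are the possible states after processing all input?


Start: {q0}
  --a--> {q3}
  --b--> {}
  --a--> {}

{} (empty set, no valid transitions)


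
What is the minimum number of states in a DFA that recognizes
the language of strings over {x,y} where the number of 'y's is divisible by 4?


States track (count of 'y') mod 4.
Need 4 states: one per remainder 0..3; accept = remainder 0.

4


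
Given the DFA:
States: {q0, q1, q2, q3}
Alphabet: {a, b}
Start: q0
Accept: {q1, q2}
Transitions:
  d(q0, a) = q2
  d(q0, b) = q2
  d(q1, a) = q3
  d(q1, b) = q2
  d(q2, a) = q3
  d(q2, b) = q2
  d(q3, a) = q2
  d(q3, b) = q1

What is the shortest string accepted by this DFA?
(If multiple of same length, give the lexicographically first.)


BFS by string length (lex-first path to each state shown):
  len 0: q0<-""
  len 1: q2<-"a"
Found accept state at length 1.

"a"


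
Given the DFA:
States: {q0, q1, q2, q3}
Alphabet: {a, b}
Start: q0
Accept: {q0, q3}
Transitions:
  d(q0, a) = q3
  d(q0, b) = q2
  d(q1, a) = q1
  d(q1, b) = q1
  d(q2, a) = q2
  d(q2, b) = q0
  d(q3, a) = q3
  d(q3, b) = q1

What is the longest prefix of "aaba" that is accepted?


Run the DFA, marking each prefix where the state is accepting:
  "" -> q0 [accept]
  "a" -> q3 [accept]
  "aa" -> q3 [accept]
  "aab" -> q1 [reject]
  "aaba" -> q1 [reject]

"aa"


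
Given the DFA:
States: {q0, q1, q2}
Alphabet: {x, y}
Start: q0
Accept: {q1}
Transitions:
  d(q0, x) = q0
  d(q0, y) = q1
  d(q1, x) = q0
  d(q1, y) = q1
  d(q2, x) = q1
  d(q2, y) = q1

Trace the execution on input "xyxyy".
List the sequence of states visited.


Input: xyxyy
d(q0, x) = q0
d(q0, y) = q1
d(q1, x) = q0
d(q0, y) = q1
d(q1, y) = q1


q0 -> q0 -> q1 -> q0 -> q1 -> q1


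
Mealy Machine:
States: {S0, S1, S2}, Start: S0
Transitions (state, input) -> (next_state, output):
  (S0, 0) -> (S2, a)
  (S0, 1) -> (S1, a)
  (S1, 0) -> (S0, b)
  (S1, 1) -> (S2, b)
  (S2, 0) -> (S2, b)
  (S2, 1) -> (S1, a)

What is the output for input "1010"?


Step-by-step:
  (S0, 1) -> (S1, a)
  (S1, 0) -> (S0, b)
  (S0, 1) -> (S1, a)
  (S1, 0) -> (S0, b)

"abab"


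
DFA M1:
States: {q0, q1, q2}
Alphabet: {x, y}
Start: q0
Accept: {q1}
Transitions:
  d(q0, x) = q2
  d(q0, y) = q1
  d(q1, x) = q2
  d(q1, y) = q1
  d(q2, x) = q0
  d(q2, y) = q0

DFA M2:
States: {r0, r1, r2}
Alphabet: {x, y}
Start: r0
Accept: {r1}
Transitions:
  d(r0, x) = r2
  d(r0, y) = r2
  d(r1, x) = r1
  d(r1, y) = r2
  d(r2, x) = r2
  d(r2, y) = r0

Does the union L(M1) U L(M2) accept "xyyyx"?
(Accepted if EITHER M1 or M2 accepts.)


M1: final=q2 accepted=False
M2: final=r2 accepted=False

No, union rejects (neither accepts)


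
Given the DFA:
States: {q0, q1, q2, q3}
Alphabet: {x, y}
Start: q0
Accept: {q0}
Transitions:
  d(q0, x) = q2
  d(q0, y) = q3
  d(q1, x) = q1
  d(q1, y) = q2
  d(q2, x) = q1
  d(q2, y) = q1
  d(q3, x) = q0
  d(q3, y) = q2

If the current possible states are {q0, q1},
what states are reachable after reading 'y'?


Apply transition on 'y' from each current state:
  d(q0, y) = q3
  d(q1, y) = q2

{q2, q3}


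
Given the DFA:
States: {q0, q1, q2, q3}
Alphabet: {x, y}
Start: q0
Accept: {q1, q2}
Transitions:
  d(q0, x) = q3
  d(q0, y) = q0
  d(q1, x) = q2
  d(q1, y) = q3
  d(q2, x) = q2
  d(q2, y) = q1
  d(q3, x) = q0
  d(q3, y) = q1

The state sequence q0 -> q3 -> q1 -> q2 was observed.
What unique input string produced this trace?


Trace back each transition to find the symbol:
  q0 --[x]--> q3
  q3 --[y]--> q1
  q1 --[x]--> q2

"xyx"


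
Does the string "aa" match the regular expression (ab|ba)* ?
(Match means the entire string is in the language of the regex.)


|string| = 2; first = 'a'; last = 'a'

No, "aa" does not match (ab|ba)*


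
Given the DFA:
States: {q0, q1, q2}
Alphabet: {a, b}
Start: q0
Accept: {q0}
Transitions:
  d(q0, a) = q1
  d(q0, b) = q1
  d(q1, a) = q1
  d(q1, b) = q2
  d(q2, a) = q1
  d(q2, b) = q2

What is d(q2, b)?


Looking up transition d(q2, b)

q2


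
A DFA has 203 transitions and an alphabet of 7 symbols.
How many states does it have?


Each state has exactly one transition per symbol.
states = transitions / |alphabet| = 203 / 7 = 29

29


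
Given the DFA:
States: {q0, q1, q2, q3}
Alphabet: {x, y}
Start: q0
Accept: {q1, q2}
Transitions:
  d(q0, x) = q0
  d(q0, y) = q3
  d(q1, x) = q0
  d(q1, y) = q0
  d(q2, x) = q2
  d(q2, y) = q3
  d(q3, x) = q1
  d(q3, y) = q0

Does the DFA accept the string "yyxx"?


Trace: q0 -> q3 -> q0 -> q0 -> q0
Final state: q0
Accept states: {q1, q2}

No, rejected (final state q0 is not an accept state)


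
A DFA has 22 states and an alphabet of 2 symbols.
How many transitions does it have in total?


Each state has exactly one transition per symbol.
22 * 2 = 44

44


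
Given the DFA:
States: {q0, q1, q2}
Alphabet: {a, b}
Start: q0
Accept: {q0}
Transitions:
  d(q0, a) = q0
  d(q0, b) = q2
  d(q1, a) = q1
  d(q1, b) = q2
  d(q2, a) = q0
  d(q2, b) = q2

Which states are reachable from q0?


BFS from q0:
  layer 0: {q0}
  layer 1: {q2}

{q0, q2}


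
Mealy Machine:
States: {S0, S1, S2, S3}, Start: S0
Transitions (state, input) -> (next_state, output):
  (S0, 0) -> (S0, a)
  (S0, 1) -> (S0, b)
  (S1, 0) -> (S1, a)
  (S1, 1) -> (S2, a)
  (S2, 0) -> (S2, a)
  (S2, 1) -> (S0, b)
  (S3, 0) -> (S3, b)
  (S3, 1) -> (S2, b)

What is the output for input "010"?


Step-by-step:
  (S0, 0) -> (S0, a)
  (S0, 1) -> (S0, b)
  (S0, 0) -> (S0, a)

"aba"


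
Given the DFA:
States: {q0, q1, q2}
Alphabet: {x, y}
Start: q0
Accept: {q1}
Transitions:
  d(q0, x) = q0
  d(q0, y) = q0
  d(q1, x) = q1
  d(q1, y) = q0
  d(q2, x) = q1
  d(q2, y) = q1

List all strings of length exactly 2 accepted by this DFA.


All strings of length 2: 4 total
Accepted: 0

None


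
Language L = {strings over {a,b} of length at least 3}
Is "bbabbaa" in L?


length = 7

Yes, "bbabbaa" is in L


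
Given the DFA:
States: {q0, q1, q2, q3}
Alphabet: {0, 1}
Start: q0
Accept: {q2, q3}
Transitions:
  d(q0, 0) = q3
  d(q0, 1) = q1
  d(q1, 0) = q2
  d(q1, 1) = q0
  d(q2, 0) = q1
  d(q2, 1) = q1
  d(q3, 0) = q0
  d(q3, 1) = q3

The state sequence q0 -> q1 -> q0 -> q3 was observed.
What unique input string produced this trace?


Trace back each transition to find the symbol:
  q0 --[1]--> q1
  q1 --[1]--> q0
  q0 --[0]--> q3

"110"


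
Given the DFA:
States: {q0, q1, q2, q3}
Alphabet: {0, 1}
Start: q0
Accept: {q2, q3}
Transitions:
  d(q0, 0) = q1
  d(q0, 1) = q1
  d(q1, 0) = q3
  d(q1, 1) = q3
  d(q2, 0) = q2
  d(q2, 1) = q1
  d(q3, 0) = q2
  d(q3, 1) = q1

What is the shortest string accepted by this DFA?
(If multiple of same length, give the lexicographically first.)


BFS by string length (lex-first path to each state shown):
  len 0: q0<-""
  len 1: q1<-"0"
  len 2: q3<-"00"
Found accept state at length 2.

"00"


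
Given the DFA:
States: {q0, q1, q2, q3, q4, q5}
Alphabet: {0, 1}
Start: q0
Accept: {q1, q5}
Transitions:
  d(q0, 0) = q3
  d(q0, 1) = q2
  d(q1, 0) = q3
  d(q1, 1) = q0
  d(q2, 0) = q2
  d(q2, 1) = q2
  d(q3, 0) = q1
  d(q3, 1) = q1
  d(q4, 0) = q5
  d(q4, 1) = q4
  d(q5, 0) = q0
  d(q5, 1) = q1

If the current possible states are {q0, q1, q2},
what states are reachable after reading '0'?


Apply transition on '0' from each current state:
  d(q0, 0) = q3
  d(q1, 0) = q3
  d(q2, 0) = q2

{q2, q3}


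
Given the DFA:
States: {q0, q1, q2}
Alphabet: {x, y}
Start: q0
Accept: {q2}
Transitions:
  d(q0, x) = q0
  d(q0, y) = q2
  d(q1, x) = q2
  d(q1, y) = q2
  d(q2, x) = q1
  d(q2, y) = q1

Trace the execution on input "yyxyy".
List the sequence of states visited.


Input: yyxyy
d(q0, y) = q2
d(q2, y) = q1
d(q1, x) = q2
d(q2, y) = q1
d(q1, y) = q2


q0 -> q2 -> q1 -> q2 -> q1 -> q2


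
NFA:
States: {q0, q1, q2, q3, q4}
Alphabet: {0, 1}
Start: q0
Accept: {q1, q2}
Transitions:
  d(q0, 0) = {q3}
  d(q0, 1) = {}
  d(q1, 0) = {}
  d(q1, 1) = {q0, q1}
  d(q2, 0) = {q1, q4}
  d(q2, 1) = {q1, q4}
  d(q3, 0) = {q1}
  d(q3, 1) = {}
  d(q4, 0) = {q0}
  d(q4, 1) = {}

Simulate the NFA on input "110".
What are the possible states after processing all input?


Start: {q0}
  --1--> {}
  --1--> {}
  --0--> {}

{} (empty set, no valid transitions)


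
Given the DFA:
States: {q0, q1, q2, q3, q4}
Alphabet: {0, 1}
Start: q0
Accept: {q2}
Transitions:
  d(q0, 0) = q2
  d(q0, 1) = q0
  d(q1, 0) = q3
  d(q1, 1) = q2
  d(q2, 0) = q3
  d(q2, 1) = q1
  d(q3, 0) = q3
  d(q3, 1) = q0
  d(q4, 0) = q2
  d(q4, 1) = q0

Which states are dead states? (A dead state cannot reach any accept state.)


Forward reachability from each state:
  q0 -> reaches accept state q2 (live)
  q1 -> reaches accept state q2 (live)
  q2 -> reaches accept state q2 (live)
  q3 -> reaches accept state q2 (live)
  q4 -> reaches accept state q2 (live)

None (all states can reach an accept state)


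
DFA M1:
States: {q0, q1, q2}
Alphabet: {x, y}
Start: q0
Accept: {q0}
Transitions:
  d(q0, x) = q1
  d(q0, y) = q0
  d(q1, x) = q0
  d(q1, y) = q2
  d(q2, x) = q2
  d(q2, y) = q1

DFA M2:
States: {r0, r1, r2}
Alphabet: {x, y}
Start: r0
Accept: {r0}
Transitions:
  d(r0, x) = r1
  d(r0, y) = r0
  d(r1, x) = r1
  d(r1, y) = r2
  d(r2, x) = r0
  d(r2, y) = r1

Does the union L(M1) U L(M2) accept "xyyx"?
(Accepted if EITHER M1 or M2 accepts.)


M1: final=q0 accepted=True
M2: final=r1 accepted=False

Yes, union accepts


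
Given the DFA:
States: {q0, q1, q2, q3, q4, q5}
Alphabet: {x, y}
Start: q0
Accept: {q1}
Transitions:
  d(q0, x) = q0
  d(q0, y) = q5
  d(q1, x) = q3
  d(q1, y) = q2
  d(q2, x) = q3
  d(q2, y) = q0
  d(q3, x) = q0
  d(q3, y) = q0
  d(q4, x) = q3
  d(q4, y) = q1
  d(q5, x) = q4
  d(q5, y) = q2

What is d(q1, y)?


Looking up transition d(q1, y)

q2


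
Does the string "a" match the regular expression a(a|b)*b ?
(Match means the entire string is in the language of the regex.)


|string| = 1; first = 'a'; last = 'a'

No, "a" does not match a(a|b)*b


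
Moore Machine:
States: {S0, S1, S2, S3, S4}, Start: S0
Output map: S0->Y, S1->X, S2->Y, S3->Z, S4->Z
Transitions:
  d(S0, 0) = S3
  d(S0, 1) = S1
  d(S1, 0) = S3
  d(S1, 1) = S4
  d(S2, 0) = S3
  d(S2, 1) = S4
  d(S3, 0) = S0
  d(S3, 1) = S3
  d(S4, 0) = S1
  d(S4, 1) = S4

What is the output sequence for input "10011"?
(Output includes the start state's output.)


Start: S0 (output Y)
  --1--> S1 (output X)
  --0--> S3 (output Z)
  --0--> S0 (output Y)
  --1--> S1 (output X)
  --1--> S4 (output Z)

"YXZYXZ"


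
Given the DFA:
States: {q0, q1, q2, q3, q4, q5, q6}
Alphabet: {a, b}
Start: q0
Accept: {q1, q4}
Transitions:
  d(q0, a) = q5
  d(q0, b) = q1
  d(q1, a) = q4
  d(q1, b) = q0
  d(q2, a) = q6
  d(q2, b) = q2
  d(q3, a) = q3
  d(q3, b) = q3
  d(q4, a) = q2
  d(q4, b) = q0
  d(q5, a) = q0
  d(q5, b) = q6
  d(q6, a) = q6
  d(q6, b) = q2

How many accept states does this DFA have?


Accept states listed: {q1, q4}
Counting: q1(1) q4(2)

2


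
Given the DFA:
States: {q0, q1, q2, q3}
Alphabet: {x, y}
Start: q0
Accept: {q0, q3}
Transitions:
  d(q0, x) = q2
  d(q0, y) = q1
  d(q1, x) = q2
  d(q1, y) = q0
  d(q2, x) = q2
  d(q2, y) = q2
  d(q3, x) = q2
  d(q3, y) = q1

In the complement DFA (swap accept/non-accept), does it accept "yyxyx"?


Trace: q0 -> q1 -> q0 -> q2 -> q2 -> q2
Final: q2
Original accept: {q0, q3}
Complement: q2 is not in original accept

Yes, complement accepts (original rejects)


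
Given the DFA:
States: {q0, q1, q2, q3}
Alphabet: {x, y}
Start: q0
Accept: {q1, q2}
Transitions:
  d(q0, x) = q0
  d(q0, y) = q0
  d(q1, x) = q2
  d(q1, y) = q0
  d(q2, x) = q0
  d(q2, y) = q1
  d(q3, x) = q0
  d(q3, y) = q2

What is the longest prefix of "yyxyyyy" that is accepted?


Run the DFA, marking each prefix where the state is accepting:
  "" -> q0 [reject]
  "y" -> q0 [reject]
  "yy" -> q0 [reject]
  "yyx" -> q0 [reject]
  "yyxy" -> q0 [reject]
  "yyxyy" -> q0 [reject]
  "yyxyyy" -> q0 [reject]
  "yyxyyyy" -> q0 [reject]

No prefix is accepted


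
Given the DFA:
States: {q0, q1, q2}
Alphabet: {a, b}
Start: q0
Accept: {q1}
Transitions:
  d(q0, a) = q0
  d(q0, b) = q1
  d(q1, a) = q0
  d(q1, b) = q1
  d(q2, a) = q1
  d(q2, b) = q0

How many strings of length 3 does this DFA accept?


Enumerating all length-3 strings:
  "aaa" -> q0 [reject]
  "aab" -> q1 [accept]
  "aba" -> q0 [reject]
  "abb" -> q1 [accept]
  "baa" -> q0 [reject]
  "bab" -> q1 [accept]
  "bba" -> q0 [reject]
  "bbb" -> q1 [accept]

4 out of 8


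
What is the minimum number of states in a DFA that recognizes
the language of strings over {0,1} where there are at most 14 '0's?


States: count = 0, 1, ..., 14 (all accepting; 15 states), plus a dead state for count > 14.
Total: 15 + 1 = 16.

16


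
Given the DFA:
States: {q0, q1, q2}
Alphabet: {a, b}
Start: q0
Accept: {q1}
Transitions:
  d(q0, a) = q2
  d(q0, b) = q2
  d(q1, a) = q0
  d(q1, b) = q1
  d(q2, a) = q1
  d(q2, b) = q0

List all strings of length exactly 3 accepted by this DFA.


All strings of length 3: 8 total
Accepted: 2

"aab", "bab"


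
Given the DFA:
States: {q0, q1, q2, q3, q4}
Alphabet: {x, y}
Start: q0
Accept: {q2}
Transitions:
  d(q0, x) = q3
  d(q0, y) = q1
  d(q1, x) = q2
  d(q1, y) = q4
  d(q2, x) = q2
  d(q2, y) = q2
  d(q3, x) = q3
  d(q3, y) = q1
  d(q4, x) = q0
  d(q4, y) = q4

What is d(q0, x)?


Looking up transition d(q0, x)

q3


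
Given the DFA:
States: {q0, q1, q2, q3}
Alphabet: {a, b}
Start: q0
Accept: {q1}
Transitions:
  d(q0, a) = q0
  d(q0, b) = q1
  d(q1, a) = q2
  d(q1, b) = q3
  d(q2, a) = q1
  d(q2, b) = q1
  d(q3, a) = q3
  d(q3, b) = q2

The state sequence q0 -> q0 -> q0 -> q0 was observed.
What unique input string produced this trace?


Trace back each transition to find the symbol:
  q0 --[a]--> q0
  q0 --[a]--> q0
  q0 --[a]--> q0

"aaa"


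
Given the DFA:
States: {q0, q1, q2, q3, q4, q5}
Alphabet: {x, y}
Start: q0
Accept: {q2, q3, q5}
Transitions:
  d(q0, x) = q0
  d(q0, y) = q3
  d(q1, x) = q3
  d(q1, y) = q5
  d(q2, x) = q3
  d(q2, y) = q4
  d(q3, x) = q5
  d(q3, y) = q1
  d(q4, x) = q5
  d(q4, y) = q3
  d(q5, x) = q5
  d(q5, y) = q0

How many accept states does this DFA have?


Accept states listed: {q2, q3, q5}
Counting: q2(1) q3(2) q5(3)

3


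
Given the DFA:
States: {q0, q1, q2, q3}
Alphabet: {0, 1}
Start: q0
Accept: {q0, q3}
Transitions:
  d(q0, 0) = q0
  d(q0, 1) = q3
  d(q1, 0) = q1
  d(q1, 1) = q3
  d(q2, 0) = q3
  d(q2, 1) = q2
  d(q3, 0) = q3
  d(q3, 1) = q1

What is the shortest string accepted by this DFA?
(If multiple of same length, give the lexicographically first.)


BFS by string length (lex-first path to each state shown):
  len 0: q0<-""
Found accept state at length 0.

"" (empty string)


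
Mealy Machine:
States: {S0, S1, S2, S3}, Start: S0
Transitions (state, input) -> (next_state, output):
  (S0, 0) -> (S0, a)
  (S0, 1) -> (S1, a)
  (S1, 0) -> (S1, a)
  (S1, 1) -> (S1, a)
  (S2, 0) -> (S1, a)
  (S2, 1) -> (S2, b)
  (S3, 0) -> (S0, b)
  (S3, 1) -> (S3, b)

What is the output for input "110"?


Step-by-step:
  (S0, 1) -> (S1, a)
  (S1, 1) -> (S1, a)
  (S1, 0) -> (S1, a)

"aaa"


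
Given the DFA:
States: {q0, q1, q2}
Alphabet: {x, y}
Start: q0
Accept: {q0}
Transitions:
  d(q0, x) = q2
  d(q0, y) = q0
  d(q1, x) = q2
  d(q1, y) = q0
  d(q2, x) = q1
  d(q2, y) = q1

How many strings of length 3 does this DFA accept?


Enumerating all length-3 strings:
  "xxx" -> q2 [reject]
  "xxy" -> q0 [accept]
  "xyx" -> q2 [reject]
  "xyy" -> q0 [accept]
  "yxx" -> q1 [reject]
  "yxy" -> q1 [reject]
  "yyx" -> q2 [reject]
  "yyy" -> q0 [accept]

3 out of 8


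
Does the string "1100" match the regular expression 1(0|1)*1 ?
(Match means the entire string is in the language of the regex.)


|string| = 4; first = '1'; last = '0'

No, "1100" does not match 1(0|1)*1
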